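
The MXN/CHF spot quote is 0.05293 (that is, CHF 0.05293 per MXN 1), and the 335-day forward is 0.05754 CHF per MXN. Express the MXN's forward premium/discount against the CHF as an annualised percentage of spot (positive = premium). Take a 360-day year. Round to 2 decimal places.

+9.36%

T = 335/360 years.
MXN trades forward at +8.70962% vs spot over the period.
Annualise by dividing by T: 0.0870962 / (335/360) = 0.093596 → 9.36%.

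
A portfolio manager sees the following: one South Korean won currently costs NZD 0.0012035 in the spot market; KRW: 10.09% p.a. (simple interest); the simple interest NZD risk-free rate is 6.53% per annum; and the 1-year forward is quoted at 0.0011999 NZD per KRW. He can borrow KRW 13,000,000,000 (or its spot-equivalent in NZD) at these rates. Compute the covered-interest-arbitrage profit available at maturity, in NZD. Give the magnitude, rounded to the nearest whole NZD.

T = 1 year.
Route A — deposit KRW, sell forward: 13,000,000,000 × 1.100900 × 0.0011999 = NZD 17,172,608.83.
Route B — convert at spot, deposit NZD: 13,000,000,000 × 0.0012035 × 1.065300 = NZD 16,667,151.15.
The quoted forward overvalues KRW, so borrow NZD, buy KRW at spot, deposit the KRW at 10.09%, and sell the proceeds forward at 0.0011999.
The gap between the two covered legs is NZD 505,458.

NZD 505,458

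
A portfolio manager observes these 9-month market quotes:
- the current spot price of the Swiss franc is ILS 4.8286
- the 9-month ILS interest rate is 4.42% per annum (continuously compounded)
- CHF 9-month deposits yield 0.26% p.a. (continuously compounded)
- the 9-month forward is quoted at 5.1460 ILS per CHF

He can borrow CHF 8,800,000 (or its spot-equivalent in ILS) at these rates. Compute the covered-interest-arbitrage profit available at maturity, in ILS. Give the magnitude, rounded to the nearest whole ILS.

T = 9/12 years.
Keep in CHF, deliver into the forward: 8,800,000·1.0019519025·5.1460 = ILS 45,373,191.51.
Swap to ILS now, deposit: 8,800,000·4.8286·1.0337055835 = ILS 43,923,886.87.
The quoted forward overvalues CHF, so borrow ILS, buy CHF at spot, deposit the CHF at 0.26%, and sell the proceeds forward at 5.1460.
Arbitrage profit = |45,373,191.51 − 43,923,886.87| = ILS 1,449,305.

ILS 1,449,305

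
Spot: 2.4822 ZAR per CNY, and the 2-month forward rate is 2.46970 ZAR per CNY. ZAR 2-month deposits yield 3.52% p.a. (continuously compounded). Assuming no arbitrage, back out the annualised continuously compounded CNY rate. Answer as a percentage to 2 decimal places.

T = 2/12 years.
CIP gives F = S · g_ZAR/g_CNY, so g_ZAR/g_CNY = 2.4697/2.4822 = 0.9949641.
ZAR growth factor: e^(0.0352×2/12) = 1.0058839.
So the CNY growth factor = 1.0109751.
r = ln(1.0109751)/(2/12) = 0.065492 → 6.55%.

6.55%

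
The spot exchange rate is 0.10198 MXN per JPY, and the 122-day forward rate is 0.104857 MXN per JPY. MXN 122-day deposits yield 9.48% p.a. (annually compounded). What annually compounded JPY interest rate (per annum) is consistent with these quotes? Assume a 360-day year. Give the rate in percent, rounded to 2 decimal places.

T = 122/360 years.
By CIP, F/S equals the MXN-to-JPY growth ratio: 0.104857/0.10198 = 1.0282114.
The MXN side grows by (1 + 0.0948)^(122/360) = 1.0311697.
Hence g_JPY = 1.0028771.
r = 1.0028771^(360/122) − 1 = 0.008514 → 0.85%.

0.85%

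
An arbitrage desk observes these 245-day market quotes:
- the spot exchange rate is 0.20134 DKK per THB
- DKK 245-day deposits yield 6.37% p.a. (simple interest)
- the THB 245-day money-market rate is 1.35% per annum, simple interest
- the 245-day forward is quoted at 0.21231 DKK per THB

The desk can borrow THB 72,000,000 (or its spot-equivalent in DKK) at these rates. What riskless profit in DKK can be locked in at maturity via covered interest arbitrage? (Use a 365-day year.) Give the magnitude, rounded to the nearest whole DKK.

DKK 308,525

T = 245/365 years.
Keep in THB, deliver into the forward: 72,000,000·1.0090616438·0.21231 = DKK 15,424,839.19.
Swap to DKK now, deposit: 72,000,000·0.20134·1.0427575342 = DKK 15,116,313.74.
The quoted forward overvalues THB, so borrow DKK, buy THB at spot, deposit the THB at 1.35%, and sell the proceeds forward at 0.21231.
Profit = 15,424,839.19 − 15,116,313.74 = DKK 308,525.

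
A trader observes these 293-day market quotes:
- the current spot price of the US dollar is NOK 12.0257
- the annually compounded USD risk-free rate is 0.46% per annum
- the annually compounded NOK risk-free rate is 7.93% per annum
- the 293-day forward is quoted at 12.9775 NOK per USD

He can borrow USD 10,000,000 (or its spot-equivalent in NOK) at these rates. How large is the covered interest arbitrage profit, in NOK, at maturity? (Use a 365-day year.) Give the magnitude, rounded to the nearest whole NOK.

NOK 2,399,817

T = 293/365 years.
Route A — deposit USD, sell forward: 10,000,000 × 1.00369093048 × 12.9775 = NOK 130,253,990.50.
Route B — convert at spot, deposit NOK: 10,000,000 × 12.0257 × 1.06317447681 = NOK 127,854,173.06.
The quoted forward overvalues USD, so borrow NOK, buy USD at spot, deposit the USD at 0.46%, and sell the proceeds forward at 12.9775.
Arbitrage profit = |130,253,990.50 − 127,854,173.06| = NOK 2,399,817.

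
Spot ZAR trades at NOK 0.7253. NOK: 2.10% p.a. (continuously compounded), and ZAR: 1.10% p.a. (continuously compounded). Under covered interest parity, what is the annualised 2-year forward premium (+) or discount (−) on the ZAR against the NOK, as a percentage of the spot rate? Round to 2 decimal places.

T = 2 years.
F = S · g_NOK/g_ZAR = 0.7253 × 1.0428945/1.0222438 = 0.7399520.
Annualised premium = (F − S)/S × (1/T) = (0.7399520 − 0.7253)/0.7253 ÷ 2 = 1.01%.

+1.01%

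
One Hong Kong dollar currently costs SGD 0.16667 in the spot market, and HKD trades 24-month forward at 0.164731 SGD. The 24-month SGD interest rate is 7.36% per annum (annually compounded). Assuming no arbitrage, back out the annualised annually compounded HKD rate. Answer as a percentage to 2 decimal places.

7.99%

T = 2 years.
F/S = 0.164731/0.16667 = 0.9883662 = (growth of SGD) / (growth of HKD).
The SGD side grows by (1 + 0.0736)^2 = 1.152617.
That pins the HKD growth at 1.1661842.
Annualise: 1.1661842^(1/2) − 1 = 0.079900 = 7.99%.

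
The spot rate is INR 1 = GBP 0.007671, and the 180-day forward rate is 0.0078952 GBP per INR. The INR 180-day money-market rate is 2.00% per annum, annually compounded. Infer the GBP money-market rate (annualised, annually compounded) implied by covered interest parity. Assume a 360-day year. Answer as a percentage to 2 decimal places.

8.05%

T = 180/360 years.
F/S = 0.0078952/0.007671 = 1.0292270 = (growth of GBP) / (growth of INR).
INR growth factor: (1 + 0.0200)^(180/360) = 1.0099505.
That pins the GBP growth at 1.0394683.
r = 1.0394683^(360/180) − 1 = 0.080494 → 8.05%.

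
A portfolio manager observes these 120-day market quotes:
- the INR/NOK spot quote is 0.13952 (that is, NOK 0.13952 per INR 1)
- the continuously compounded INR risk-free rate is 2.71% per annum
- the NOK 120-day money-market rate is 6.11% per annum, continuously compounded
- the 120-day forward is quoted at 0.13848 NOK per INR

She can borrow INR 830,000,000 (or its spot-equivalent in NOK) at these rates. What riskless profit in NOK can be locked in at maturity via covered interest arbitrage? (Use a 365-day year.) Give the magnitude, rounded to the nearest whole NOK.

NOK 2,184,276

T = 120/365 years.
Route A — deposit INR, sell forward: 830,000,000 × 1.00894939757 × 0.13848 = NOK 115,967,029.44.
Route B — convert at spot, deposit NOK: 830,000,000 × 0.13952 × 1.02029078626 = NOK 118,151,305.51.
The quoted forward undervalues INR, so borrow INR, convert to NOK at spot, deposit the NOK at 6.11%, and buy INR forward at 0.13848 to cover the loan.
The gap between the two covered legs is NOK 2,184,276.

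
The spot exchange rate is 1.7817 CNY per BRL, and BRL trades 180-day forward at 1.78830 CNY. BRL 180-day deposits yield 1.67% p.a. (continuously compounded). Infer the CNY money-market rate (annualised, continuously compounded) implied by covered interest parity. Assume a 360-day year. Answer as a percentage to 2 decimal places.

T = 180/360 years.
F/S = 1.7883/1.7817 = 1.0037043 = (growth of CNY) / (growth of BRL).
BRL growth factor: e^(0.0167×180/360) = 1.008385.
So the CNY growth factor = 1.0121204.
r = ln(1.0121204)/(180/360) = 0.024095 → 2.41%.

2.41%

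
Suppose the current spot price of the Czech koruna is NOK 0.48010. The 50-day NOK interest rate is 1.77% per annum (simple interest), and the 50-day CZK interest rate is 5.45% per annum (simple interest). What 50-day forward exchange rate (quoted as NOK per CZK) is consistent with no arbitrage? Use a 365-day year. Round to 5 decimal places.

0.47770

T = 50/365 years.
NOK accumulates by 1 + 0.0177×50/365 = 1.0024247.
Growth of 1 CZK over T: 1 + 0.0545×50/365 = 1.0074658.
Forward (NOK per CZK) = 0.4801 × 1.0024247 / 1.0074658 = 0.4776977.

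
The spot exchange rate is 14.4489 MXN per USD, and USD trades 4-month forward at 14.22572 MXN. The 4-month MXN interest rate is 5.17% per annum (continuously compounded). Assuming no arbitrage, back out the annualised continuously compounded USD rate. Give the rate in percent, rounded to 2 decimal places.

T = 4/12 years.
F/S = 14.22572/14.4489 = 0.9845538 = (growth of MXN) / (growth of USD).
The MXN side grows by e^(0.0517×4/12) = 1.0173827.
Hence g_USD = 1.0333439.
r = ln(1.0333439)/(4/12) = 0.098400 → 9.84%.

9.84%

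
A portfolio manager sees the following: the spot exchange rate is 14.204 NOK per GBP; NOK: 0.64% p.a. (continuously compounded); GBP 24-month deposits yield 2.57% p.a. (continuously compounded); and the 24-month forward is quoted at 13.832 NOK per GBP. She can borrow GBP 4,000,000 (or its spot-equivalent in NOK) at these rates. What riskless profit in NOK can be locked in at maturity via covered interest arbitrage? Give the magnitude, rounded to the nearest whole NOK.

NOK 698,296

T = 2 years.
Keep in GBP, deliver into the forward: 4,000,000·1.0527439066·13.832 = NOK 58,246,214.86.
Swap to NOK now, deposit: 4,000,000·14.204·1.0128822706 = NOK 57,547,919.09.
The quoted forward overvalues GBP, so borrow NOK, buy GBP at spot, deposit the GBP at 2.57%, and sell the proceeds forward at 13.832.
Arbitrage profit = |58,246,214.86 − 57,547,919.09| = NOK 698,296.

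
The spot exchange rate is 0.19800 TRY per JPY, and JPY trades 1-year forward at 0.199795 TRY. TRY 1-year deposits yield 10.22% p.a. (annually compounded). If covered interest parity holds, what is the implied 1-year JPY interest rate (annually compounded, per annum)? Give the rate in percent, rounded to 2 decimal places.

9.23%

T = 1 year.
By CIP, F/S equals the TRY-to-JPY growth ratio: 0.199795/0.198 = 1.0090657.
The TRY side grows by (1 + 0.1022)^1 = 1.102200.
That pins the JPY growth at 1.0922976.
Annualise: 1.0922976^(1/1) − 1 = 0.092298 = 9.23%.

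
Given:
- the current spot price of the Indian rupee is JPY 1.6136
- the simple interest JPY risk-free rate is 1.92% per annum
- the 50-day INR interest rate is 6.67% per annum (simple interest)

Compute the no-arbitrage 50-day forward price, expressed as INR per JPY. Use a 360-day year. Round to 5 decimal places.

T = 50/360 years.
Growth of 1 JPY over T: 1 + 0.0192×50/360 = 1.0026667.
INR accumulates by 1 + 0.0667×50/360 = 1.0092639.
So F = 1.6136 × 1.0026667 / 1.0092639 = 1.603052 (JPY/INR).
Invert for INR per JPY: 1 / 1.603052 = 0.62381.

0.62381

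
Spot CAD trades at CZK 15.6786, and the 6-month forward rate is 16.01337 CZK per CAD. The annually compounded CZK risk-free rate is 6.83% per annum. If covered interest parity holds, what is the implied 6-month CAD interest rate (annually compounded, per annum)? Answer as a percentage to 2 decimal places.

2.41%

T = 6/12 years.
F/S = 16.01337/15.6786 = 1.0213520 = (growth of CZK) / (growth of CAD).
The CZK side grows by (1 + 0.0683)^(6/12) = 1.033586.
That pins the CAD growth at 1.0119782.
r = 1.0119782^(12/6) − 1 = 0.024100 → 2.41%.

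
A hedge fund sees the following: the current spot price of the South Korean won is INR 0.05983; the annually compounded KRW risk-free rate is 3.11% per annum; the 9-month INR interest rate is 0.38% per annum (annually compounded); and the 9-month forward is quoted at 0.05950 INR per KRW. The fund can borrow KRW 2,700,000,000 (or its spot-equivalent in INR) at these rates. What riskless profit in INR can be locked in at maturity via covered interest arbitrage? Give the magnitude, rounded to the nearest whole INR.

T = 9/12 years.
Route A — deposit KRW, sell forward: 2,700,000,000 × 1.02323547892 × 0.05950 = INR 164,382,779.69.
Route B — convert at spot, deposit INR: 2,700,000,000 × 0.05983 × 1.00284864839 = INR 162,001,173.51.
The quoted forward overvalues KRW, so borrow INR, buy KRW at spot, deposit the KRW at 3.11%, and sell the proceeds forward at 0.05950.
Arbitrage profit = |164,382,779.69 − 162,001,173.51| = INR 2,381,606.

INR 2,381,606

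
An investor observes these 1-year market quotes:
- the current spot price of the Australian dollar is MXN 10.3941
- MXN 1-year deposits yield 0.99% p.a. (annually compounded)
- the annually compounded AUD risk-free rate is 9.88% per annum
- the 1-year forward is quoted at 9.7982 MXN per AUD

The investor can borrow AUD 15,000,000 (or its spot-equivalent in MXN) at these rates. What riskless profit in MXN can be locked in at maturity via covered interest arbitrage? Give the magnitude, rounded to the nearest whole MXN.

T = 1 year.
Invest the AUD and cover forward: 15,000,000 × 1.098800 × 9.7982 = MXN 161,493,932.40.
Convert at spot and invest in MXN: 15,000,000 × 10.3941 × 1.009900 = MXN 157,455,023.85.
The quoted forward overvalues AUD, so borrow MXN, buy AUD at spot, deposit the AUD at 9.88%, and sell the proceeds forward at 9.7982.
Arbitrage profit = |161,493,932.40 − 157,455,023.85| = MXN 4,038,909.

MXN 4,038,909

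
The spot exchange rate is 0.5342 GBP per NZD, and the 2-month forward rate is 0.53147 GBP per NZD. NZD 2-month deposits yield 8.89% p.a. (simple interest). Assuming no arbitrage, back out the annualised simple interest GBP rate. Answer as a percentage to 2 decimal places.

5.78%

T = 2/12 years.
CIP gives F = S · g_GBP/g_NZD, so g_GBP/g_NZD = 0.53147/0.5342 = 0.9948896.
The NZD side grows by 1 + 0.0889×2/12 = 1.0148167.
So the GBP growth factor = 1.0096306.
(1.0096306 − 1)/T = 0.057784, i.e. 5.78%.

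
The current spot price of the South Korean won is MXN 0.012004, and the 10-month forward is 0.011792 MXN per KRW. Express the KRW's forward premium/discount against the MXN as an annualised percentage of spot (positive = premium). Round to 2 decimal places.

-2.12%

T = 10/12 years.
(F − S)/S = (0.011792 − 0.012004)/0.012004 = -0.0176608.
Annualise by dividing by T: -0.0176608 / (10/12) = -0.021193 → -2.12%.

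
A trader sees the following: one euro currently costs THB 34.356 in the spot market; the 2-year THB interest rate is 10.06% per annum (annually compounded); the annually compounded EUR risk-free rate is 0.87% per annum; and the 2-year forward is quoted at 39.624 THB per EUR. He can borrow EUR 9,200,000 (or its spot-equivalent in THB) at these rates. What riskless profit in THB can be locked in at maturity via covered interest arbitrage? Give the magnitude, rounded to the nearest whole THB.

THB 11,956,923

T = 2 years.
Route A — deposit EUR, sell forward: 9,200,000 × 1.01747569 × 39.624 = THB 370,911,402.01.
Route B — convert at spot, deposit THB: 9,200,000 × 34.356 × 1.21132036 = THB 382,868,325.05.
The quoted forward undervalues EUR, so borrow EUR, convert to THB at spot, deposit the THB at 10.06%, and buy EUR forward at 39.624 to cover the loan.
The gap between the two covered legs is THB 11,956,923.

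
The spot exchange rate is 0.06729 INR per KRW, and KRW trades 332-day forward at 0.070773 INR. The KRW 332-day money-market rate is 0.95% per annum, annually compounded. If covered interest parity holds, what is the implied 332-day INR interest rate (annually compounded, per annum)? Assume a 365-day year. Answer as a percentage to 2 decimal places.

T = 332/365 years.
CIP gives F = S · g_INR/g_KRW, so g_INR/g_KRW = 0.070773/0.06729 = 1.0517610.
The KRW side grows by (1 + 0.0095)^(332/365) = 1.0086374.
Hence g_INR = 1.0608455.
r = 1.0608455^(365/332) − 1 = 0.067092 → 6.71%.

6.71%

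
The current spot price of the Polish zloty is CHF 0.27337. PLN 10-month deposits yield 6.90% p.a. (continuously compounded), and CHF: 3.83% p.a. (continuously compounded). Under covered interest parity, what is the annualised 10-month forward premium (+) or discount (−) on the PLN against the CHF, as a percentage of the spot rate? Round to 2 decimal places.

-3.03%

T = 10/12 years.
CIP forward (CHF per PLN) = 0.27337 × 1.0324315/1.0591853 = 0.26646499.
Annualised premium = (F − S)/S × (1/T) = (0.26646499 − 0.27337)/0.27337 ÷ (10/12) = -3.03%.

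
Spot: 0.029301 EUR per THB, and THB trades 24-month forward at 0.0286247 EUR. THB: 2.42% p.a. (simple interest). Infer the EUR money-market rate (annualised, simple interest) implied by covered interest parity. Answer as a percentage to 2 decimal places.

1.21%

T = 2 years.
F/S = 0.0286247/0.029301 = 0.9769189 = (growth of EUR) / (growth of THB).
The THB side grows by 1 + 0.0242×2 = 1.048400.
Hence g_EUR = 1.0242018.
(1.0242018 − 1)/T = 0.012101, i.e. 1.21%.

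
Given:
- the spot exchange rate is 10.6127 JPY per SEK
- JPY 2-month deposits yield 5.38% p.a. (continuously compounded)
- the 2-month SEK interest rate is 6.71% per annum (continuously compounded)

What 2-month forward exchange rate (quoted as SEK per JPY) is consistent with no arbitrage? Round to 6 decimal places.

0.094436

T = 2/12 years.
Growth of 1 JPY over T: e^(0.0538×2/12) = 1.009007.
SEK accumulates by e^(0.0671×2/12) = 1.0112461.
So F = 10.6127 × 1.009007 / 1.0112461 = 10.58920 (JPY/SEK).
Quoted the other way: 1/10.58920 = 0.094436 SEK per JPY.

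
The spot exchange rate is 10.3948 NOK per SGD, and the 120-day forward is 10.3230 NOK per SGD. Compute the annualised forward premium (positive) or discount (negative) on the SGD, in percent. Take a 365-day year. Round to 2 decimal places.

-2.10%

T = 120/365 years.
(F − S)/S = (10.3230 − 10.3948)/10.3948 = -0.0069073.
×(1/T) gives -2.10% p.a.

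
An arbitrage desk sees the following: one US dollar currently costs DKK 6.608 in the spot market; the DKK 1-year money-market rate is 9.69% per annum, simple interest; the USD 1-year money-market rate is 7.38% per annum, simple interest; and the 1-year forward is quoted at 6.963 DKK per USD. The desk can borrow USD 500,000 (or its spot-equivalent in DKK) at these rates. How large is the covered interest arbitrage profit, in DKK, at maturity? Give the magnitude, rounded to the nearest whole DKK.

DKK 114,277

T = 1 year.
Invest the USD and cover forward: 500,000 × 1.073800 × 6.963 = DKK 3,738,434.70.
Convert at spot and invest in DKK: 500,000 × 6.608 × 1.096900 = DKK 3,624,157.60.
The quoted forward overvalues USD, so borrow DKK, buy USD at spot, deposit the USD at 7.38%, and sell the proceeds forward at 6.963.
Profit = 3,738,434.70 − 3,624,157.60 = DKK 114,277.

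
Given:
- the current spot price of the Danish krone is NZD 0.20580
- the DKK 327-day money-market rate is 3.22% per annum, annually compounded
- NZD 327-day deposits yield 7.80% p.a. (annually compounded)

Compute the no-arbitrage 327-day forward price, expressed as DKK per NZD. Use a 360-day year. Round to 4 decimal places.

T = 327/360 years.
NZD accumulates by (1 + 0.0780)^(327/360) = 1.0706036.
DKK accumulates by (1 + 0.0322)^(327/360) = 1.0292057.
Forward (NZD per DKK) = 0.2058 × 1.0706036 / 1.0292057 = 0.2140779.
Quoted the other way: 1/0.2140779 = 4.6712 DKK per NZD.

4.6712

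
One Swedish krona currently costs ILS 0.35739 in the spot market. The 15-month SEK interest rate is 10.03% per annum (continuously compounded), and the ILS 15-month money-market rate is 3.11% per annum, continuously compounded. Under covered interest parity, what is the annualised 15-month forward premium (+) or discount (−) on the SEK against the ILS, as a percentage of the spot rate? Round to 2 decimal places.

-6.63%

T = 15/12 years.
CIP forward (ILS per SEK) = 0.35739 × 1.0396405/1.1335735 = 0.32777506.
(F − S)/S ÷ T = (0.32777506 − 0.35739)/0.35739/(15/12) = -0.066292 → -6.63%.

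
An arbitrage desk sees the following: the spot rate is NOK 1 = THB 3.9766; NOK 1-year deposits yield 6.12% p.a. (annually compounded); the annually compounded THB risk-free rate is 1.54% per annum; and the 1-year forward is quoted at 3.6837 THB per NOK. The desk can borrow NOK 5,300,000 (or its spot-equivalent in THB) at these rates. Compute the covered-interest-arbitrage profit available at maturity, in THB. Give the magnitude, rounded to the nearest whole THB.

T = 1 year.
Keep in NOK, deliver into the forward: 5,300,000·1.061200·3.6837 = THB 20,718,454.93.
Swap to THB now, deposit: 5,300,000·3.9766·1.015400 = THB 21,400,550.09.
The quoted forward undervalues NOK, so borrow NOK, convert to THB at spot, deposit the THB at 1.54%, and buy NOK forward at 3.6837 to cover the loan.
Profit = 21,400,550.09 − 20,718,454.93 = THB 682,095.

THB 682,095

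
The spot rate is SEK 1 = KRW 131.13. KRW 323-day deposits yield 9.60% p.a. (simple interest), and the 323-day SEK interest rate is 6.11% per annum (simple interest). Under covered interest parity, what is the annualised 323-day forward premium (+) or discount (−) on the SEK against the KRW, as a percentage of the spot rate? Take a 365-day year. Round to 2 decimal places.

+3.31%

T = 323/365 years.
CIP forward (KRW per SEK) = 131.13 × 1.0849534/1.0540693 = 134.97209.
(F − S)/S ÷ T = (134.97209 − 131.13)/131.13/(323/365) = 0.033110 → 3.31%.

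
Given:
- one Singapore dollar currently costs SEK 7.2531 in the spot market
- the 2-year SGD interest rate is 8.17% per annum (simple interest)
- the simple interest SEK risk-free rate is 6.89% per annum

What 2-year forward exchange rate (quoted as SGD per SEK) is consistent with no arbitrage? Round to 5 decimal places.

T = 2 years.
Growth of 1 SEK over T: 1 + 0.0689×2 = 1.137800.
Growth of 1 SGD over T: 1 + 0.0817×2 = 1.163400.
So F = 7.2531 × 1.137800 / 1.163400 = 7.093499 (SEK/SGD).
Quoted the other way: 1/7.093499 = 0.14097 SGD per SEK.

0.14097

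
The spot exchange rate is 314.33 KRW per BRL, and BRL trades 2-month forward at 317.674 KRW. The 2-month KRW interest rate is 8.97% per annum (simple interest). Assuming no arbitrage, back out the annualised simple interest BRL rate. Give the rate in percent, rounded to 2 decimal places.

2.56%

T = 2/12 years.
CIP gives F = S · g_KRW/g_BRL, so g_KRW/g_BRL = 317.674/314.33 = 1.0106385.
KRW growth factor: 1 + 0.0897×2/12 = 1.014950.
That pins the BRL growth at 1.0042661.
r = (1.0042661 − 1)/(2/12) = 0.025597 → 2.56%.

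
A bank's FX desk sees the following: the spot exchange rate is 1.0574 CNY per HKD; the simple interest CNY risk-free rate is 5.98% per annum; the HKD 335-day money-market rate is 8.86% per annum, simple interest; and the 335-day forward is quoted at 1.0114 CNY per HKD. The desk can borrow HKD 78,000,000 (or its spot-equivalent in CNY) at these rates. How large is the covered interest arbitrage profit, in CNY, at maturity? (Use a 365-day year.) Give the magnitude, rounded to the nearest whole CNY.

T = 335/365 years.
Route A — deposit HKD, sell forward: 78,000,000 × 1.0813178082 × 1.0114 = CNY 85,304,296.83.
Route B — convert at spot, deposit CNY: 78,000,000 × 1.0574 × 1.0548849315 = CNY 87,003,955.47.
The quoted forward undervalues HKD, so borrow HKD, convert to CNY at spot, deposit the CNY at 5.98%, and buy HKD forward at 1.0114 to cover the loan.
Profit = 87,003,955.47 − 85,304,296.83 = CNY 1,699,659.

CNY 1,699,659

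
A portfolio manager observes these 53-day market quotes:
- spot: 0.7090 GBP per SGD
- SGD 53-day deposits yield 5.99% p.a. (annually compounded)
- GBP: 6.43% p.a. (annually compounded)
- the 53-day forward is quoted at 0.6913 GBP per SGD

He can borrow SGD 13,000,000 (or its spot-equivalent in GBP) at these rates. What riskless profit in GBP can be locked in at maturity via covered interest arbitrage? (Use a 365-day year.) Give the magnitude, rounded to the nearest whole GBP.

T = 53/365 years.
Invest the SGD and cover forward: 13,000,000 × 1.008483044 × 0.6913 = GBP 9,063,136.27.
Convert at spot and invest in GBP: 13,000,000 × 0.7090 × 1.009089879 = GBP 9,300,781.41.
The quoted forward undervalues SGD, so borrow SGD, convert to GBP at spot, deposit the GBP at 6.43%, and buy SGD forward at 0.6913 to cover the loan.
Profit = 9,300,781.41 − 9,063,136.27 = GBP 237,645.

GBP 237,645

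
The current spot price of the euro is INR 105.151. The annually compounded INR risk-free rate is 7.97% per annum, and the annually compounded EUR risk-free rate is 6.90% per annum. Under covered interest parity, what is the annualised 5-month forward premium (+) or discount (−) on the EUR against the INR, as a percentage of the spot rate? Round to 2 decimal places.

T = 5/12 years.
No-arbitrage forward: 105.151 × 1.0324673 / 1.0281916 = 105.588267 INR/EUR.
Annualised premium = (F − S)/S × (1/T) = (105.588267 − 105.151)/105.151 ÷ (5/12) = 1.00%.

+1.00%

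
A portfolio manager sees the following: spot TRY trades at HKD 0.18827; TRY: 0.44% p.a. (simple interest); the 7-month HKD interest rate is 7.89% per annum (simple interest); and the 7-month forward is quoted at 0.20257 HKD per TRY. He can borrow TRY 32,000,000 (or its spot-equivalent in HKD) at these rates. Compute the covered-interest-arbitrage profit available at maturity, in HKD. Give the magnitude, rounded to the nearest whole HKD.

T = 7/12 years.
Route A — deposit TRY, sell forward: 32,000,000 × 1.002566667 × 0.20257 = HKD 6,498,877.75.
Route B — convert at spot, deposit HKD: 32,000,000 × 0.18827 × 1.046025 = HKD 6,301,924.06.
The quoted forward overvalues TRY, so borrow HKD, buy TRY at spot, deposit the TRY at 0.44%, and sell the proceeds forward at 0.20257.
Arbitrage profit = |6,498,877.75 − 6,301,924.06| = HKD 196,954.

HKD 196,954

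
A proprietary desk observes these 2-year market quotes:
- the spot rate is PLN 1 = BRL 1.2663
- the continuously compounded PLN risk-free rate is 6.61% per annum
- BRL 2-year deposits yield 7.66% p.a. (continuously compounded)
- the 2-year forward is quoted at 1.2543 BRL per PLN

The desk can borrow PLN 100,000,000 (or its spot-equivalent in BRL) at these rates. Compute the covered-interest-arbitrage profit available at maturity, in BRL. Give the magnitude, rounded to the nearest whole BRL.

T = 2 years.
Route A — deposit PLN, sell forward: 100,000,000 × 1.14133656375 × 1.2543 = BRL 143,157,845.19.
Route B — convert at spot, deposit BRL: 100,000,000 × 1.2663 × 1.16555806725 = BRL 147,594,618.06.
The quoted forward undervalues PLN, so borrow PLN, convert to BRL at spot, deposit the BRL at 7.66%, and buy PLN forward at 1.2543 to cover the loan.
Profit = 147,594,618.06 − 143,157,845.19 = BRL 4,436,773.

BRL 4,436,773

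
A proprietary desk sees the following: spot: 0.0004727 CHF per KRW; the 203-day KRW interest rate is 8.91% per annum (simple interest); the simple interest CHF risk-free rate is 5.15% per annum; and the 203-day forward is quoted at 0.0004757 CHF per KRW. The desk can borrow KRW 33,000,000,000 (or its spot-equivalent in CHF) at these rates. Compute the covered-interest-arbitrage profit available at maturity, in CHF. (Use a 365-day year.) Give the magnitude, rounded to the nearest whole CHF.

CHF 430,111

T = 203/365 years.
Invest the KRW and cover forward: 33,000,000,000 × 1.0495542466 × 0.0004757 = CHF 16,476,007.52.
Convert at spot and invest in CHF: 33,000,000,000 × 0.0004727 × 1.0286424658 = CHF 16,045,896.69.
The quoted forward overvalues KRW, so borrow CHF, buy KRW at spot, deposit the KRW at 8.91%, and sell the proceeds forward at 0.0004757.
Profit = 16,476,007.52 − 16,045,896.69 = CHF 430,111.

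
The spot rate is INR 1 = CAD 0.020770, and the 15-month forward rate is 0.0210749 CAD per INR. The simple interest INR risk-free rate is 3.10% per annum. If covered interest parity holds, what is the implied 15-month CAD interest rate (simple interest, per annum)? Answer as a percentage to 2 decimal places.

4.32%

T = 15/12 years.
By CIP, F/S equals the CAD-to-INR growth ratio: 0.0210749/0.02077 = 1.0146798.
INR growth factor: 1 + 0.0310×15/12 = 1.038750.
That pins the CAD growth at 1.0539986.
r = (1.0539986 − 1)/(15/12) = 0.043199 → 4.32%.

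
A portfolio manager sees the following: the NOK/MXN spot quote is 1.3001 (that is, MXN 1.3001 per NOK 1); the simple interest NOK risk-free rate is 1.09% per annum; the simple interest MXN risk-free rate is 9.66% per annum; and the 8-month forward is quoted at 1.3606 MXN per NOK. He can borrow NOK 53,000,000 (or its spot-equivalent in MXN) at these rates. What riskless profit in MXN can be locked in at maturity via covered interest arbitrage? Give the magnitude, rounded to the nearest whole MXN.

MXN 706,989

T = 8/12 years.
Invest the NOK and cover forward: 53,000,000 × 1.0072666667 × 1.3606 = MXN 72,635,812.42.
Convert at spot and invest in MXN: 53,000,000 × 1.3001 × 1.064400 = MXN 73,342,801.32.
The quoted forward undervalues NOK, so borrow NOK, convert to MXN at spot, deposit the MXN at 9.66%, and buy NOK forward at 1.3606 to cover the loan.
The gap between the two covered legs is MXN 706,989.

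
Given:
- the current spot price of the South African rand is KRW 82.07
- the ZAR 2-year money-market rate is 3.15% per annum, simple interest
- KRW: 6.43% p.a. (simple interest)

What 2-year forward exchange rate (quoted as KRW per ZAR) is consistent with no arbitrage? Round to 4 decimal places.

87.1347

T = 2 years.
KRW accumulates by 1 + 0.0643×2 = 1.128600.
ZAR accumulates by 1 + 0.0315×2 = 1.063000.
Forward (KRW per ZAR) = 82.07 × 1.128600 / 1.063000 = 87.134715.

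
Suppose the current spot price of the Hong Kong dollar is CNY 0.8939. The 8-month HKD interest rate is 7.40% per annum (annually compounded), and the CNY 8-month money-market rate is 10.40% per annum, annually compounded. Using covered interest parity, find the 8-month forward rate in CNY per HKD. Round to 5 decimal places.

T = 8/12 years.
CNY growth factor: (1 + 0.1040)^(8/12) = 1.068184.
HKD growth factor: (1 + 0.0740)^(8/12) = 1.0487441.
Forward (CNY per HKD) = 0.8939 × 1.068184 / 1.0487441 = 0.9104697.

0.91047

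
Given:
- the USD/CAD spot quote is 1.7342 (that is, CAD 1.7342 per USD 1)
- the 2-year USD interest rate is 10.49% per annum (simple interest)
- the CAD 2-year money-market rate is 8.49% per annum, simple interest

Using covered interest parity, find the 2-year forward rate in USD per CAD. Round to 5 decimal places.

T = 2 years.
CAD accumulates by 1 + 0.0849×2 = 1.169800.
USD growth factor: 1 + 0.1049×2 = 1.209800.
So F = 1.7342 × 1.169800 / 1.209800 = 1.676862 (CAD/USD).
Quoted the other way: 1/1.676862 = 0.59635 USD per CAD.

0.59635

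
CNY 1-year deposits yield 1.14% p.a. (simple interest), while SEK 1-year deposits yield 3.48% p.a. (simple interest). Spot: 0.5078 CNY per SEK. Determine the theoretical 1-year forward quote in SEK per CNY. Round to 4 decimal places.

2.0148

T = 1 year.
CNY growth factor: 1 + 0.0114×1 = 1.011400.
Growth of 1 SEK over T: 1 + 0.0348×1 = 1.034800.
Forward (CNY per SEK) = 0.5078 × 1.011400 / 1.034800 = 0.4963171.
Quoted the other way: 1/0.4963171 = 2.0148 SEK per CNY.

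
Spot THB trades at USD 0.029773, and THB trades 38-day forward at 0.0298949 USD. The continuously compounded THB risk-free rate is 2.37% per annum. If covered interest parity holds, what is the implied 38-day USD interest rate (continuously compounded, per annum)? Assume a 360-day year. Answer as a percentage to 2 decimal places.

6.24%

T = 38/360 years.
CIP gives F = S · g_USD/g_THB, so g_USD/g_THB = 0.0298949/0.029773 = 1.0040943.
The THB side grows by e^(0.0237×38/360) = 1.0025048.
Hence g_USD = 1.0066094.
Take logs: ln 1.0066094 / (38/360) = 0.062409, so 6.24%.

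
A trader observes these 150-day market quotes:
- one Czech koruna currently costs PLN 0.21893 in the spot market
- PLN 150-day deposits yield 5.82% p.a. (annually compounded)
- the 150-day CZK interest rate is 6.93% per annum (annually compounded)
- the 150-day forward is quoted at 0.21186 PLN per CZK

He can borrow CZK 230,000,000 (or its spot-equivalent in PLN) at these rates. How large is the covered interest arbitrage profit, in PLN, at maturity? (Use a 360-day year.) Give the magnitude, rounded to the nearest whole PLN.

PLN 1,447,496

T = 150/360 years.
Keep in CZK, deliver into the forward: 230,000,000·1.0283118002·0.21186 = PLN 50,107,371.74.
Swap to PLN now, deposit: 230,000,000·0.21893·1.0238505443 = PLN 51,554,867.92.
The quoted forward undervalues CZK, so borrow CZK, convert to PLN at spot, deposit the PLN at 5.82%, and buy CZK forward at 0.21186 to cover the loan.
The gap between the two covered legs is PLN 1,447,496.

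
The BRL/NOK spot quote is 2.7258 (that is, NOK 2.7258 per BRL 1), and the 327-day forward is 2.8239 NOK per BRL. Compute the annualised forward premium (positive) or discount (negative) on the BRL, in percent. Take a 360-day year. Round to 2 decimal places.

T = 327/360 years.
Period premium: (2.8239 − 2.7258)/2.7258 = 0.0359894.
Per annum: 0.0359894 / (327/360) = 0.039621 = 3.96%.

+3.96%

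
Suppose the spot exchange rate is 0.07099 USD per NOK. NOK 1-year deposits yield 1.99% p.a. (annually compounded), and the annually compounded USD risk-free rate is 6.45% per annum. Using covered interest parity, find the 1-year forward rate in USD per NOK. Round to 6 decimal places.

T = 1 year.
Growth of 1 USD over T: (1 + 0.0645)^1 = 1.064500.
NOK growth factor: (1 + 0.0199)^1 = 1.019900.
CIP: F = S · (grow USD)/(grow NOK) = 0.07099 × 1.064500/1.019900 = 0.07409438 USD per NOK.

0.074094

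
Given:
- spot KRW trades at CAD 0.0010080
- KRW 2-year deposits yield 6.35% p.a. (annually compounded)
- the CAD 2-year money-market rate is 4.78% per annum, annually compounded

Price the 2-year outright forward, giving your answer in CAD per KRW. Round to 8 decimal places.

T = 2 years.
CAD accumulates by (1 + 0.0478)^2 = 1.0978848.
Growth of 1 KRW over T: (1 + 0.0635)^2 = 1.1310322.
Forward (CAD per KRW) = 0.001008 × 1.0978848 / 1.1310322 = 0.0009784583.

0.00097846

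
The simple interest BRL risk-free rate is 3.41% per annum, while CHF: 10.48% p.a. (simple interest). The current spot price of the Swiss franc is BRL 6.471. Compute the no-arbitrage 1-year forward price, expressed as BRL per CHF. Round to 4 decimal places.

6.0569

T = 1 year.
BRL growth factor: 1 + 0.0341×1 = 1.034100.
CHF accumulates by 1 + 0.1048×1 = 1.104800.
CIP: F = S · (grow BRL)/(grow CHF) = 6.471 × 1.034100/1.104800 = 6.056898 BRL per CHF.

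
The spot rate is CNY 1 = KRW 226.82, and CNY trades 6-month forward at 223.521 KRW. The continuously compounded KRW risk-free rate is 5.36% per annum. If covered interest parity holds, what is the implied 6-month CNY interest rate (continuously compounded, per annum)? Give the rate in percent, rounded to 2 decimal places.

T = 6/12 years.
F/S = 223.521/226.82 = 0.9854554 = (growth of KRW) / (growth of CNY).
The KRW side grows by e^(0.0536×6/12) = 1.0271623.
So the CNY growth factor = 1.0423225.
Take logs: ln 1.0423225 / (6/12) = 0.082903, so 8.29%.

8.29%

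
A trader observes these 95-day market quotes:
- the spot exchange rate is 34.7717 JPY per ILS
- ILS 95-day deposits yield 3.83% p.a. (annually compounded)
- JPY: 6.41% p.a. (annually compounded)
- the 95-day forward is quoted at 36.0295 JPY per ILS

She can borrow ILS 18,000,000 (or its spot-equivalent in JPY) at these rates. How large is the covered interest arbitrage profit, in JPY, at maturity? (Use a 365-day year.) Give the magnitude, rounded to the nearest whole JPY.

T = 95/365 years.
Route A — deposit ILS, sell forward: 18,000,000 × 1.00983033832 × 36.0295 = JPY 654,906,279.14.
Route B — convert at spot, deposit JPY: 18,000,000 × 34.7717 × 1.01630211103 = JPY 636,093,938.05.
The quoted forward overvalues ILS, so borrow JPY, buy ILS at spot, deposit the ILS at 3.83%, and sell the proceeds forward at 36.0295.
The gap between the two covered legs is JPY 18,812,341.

JPY 18,812,341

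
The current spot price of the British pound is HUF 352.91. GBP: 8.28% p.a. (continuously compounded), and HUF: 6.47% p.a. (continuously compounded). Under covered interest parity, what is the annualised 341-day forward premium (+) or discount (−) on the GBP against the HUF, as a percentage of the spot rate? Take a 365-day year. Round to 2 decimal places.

T = 341/365 years.
CIP forward (HUF per GBP) = 352.91 × 1.062310/1.0804262 = 346.99253.
(F − S)/S ÷ T = (346.99253 − 352.91)/352.91/(341/365) = -0.017948 → -1.79%.

-1.79%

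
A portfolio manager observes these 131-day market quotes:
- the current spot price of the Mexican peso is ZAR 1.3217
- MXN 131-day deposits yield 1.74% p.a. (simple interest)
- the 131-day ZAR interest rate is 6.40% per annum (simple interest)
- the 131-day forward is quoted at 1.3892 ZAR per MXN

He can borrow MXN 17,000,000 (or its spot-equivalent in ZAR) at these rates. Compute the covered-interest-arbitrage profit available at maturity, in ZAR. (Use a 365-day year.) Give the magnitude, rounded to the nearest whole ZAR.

ZAR 778,875

T = 131/365 years.
Keep in MXN, deliver into the forward: 17,000,000·1.0062449315·1.3892 = ZAR 23,763,882.80.
Swap to ZAR now, deposit: 17,000,000·1.3217·1.022969863 = ZAR 22,985,007.55.
The quoted forward overvalues MXN, so borrow ZAR, buy MXN at spot, deposit the MXN at 1.74%, and sell the proceeds forward at 1.3892.
The gap between the two covered legs is ZAR 778,875.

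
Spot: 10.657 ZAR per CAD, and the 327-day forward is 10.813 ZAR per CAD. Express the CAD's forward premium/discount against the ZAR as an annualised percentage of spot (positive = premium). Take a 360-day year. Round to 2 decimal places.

T = 327/360 years.
CAD trades forward at +1.46383% vs spot over the period.
Per annum: 0.0146383 / (327/360) = 0.016116 = 1.61%.

+1.61%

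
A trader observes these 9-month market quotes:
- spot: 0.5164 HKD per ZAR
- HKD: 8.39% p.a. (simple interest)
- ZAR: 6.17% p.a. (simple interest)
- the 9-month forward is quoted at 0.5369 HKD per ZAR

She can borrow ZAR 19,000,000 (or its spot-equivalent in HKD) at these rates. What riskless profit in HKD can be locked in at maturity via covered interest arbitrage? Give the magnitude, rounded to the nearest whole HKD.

T = 9/12 years.
Invest the ZAR and cover forward: 19,000,000 × 1.046275 × 0.5369 = HKD 10,673,155.90.
Convert at spot and invest in HKD: 19,000,000 × 0.5164 × 1.062925 = HKD 10,428,994.93.
The quoted forward overvalues ZAR, so borrow HKD, buy ZAR at spot, deposit the ZAR at 6.17%, and sell the proceeds forward at 0.5369.
The gap between the two covered legs is HKD 244,161.

HKD 244,161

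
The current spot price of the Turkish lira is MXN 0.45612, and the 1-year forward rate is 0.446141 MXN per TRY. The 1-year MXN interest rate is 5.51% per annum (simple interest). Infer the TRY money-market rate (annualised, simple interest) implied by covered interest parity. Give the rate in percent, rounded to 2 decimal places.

7.87%

T = 1 year.
CIP gives F = S · g_MXN/g_TRY, so g_MXN/g_TRY = 0.446141/0.45612 = 0.9781220.
MXN growth factor: 1 + 0.0551×1 = 1.055100.
So the TRY growth factor = 1.0786998.
(1.0786998 − 1)/T = 0.078700, i.e. 7.87%.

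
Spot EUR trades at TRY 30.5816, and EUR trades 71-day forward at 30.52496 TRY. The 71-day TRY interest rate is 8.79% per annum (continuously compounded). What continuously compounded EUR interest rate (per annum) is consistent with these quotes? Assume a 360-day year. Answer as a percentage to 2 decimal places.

T = 71/360 years.
By CIP, F/S equals the TRY-to-EUR growth ratio: 30.52496/30.5816 = 0.9981479.
The TRY side grows by e^(0.0879×71/360) = 1.017487.
Hence g_EUR = 1.019375.
Take logs: ln 1.019375 / (71/360) = 0.097300, so 9.73%.

9.73%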